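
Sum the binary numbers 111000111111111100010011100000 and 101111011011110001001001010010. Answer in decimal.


111000111111111100010011100000 + 101111011011110001001001010010 = 1101000011011101101011100110010 = 1752094514

1752094514


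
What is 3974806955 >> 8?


0b11101100111010101011110110101011 >> 8 = 0b111011001110101010111101 = 15526589

15526589


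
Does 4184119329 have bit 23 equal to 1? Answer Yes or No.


0b11111001011001001001100000100001, bit 23 = 0. No

No


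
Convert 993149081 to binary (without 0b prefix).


993149081 = 111011001100100100000010011001 in binary

111011001100100100000010011001


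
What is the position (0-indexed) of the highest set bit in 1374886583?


0b1010001111100110001101010110111. Highest set bit at position 30

30


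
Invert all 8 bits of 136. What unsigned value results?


136 ^ 255 = 119

119


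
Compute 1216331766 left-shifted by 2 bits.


0b1001000011111111011111111110110 << 2 = 0b100100001111111101111111111011000 = 4865327064

4865327064


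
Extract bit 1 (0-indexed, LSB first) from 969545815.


0b111001110010100001100001010111, position 1 = 1

1


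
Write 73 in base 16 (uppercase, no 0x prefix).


73 = 49 hex

49


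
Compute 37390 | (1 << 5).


37390 | (1 << 5) = 37390 | 32 = 37422

37422


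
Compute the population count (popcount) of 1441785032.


0b1010101111011111110010011001000 has 18 set bits

18


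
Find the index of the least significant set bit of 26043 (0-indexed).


0b110010110111011. Lowest set bit at position 0

0


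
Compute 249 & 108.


0b11111001 & 0b1101100 = 0b1101000 = 104

104


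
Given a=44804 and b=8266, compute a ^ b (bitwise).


44804 ^ 8266 = 36686

36686


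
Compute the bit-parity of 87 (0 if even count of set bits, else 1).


0b1010111 has 5 ones => parity 1

1


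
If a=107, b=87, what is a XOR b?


107 ^ 87 = 60

60


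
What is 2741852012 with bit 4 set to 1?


2741852012 | (1 << 4) = 2741852012 | 16 = 2741852028

2741852028


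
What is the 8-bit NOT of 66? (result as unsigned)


~0b1000010 = 0b10111101 = 189 (8-bit unsigned)

189


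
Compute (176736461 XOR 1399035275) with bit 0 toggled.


Step 1: 176736461 ^ 1399035275 = 1508597062
Step 2: 1508597062 ^ (1 << 0) = 1508597062 ^ 1 = 1508597063

1508597063


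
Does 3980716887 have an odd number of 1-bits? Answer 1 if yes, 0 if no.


0b11101101010001001110101101010111 has 19 ones => parity 1

1


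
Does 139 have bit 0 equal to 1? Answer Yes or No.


0b10001011, bit 0 = 1. Yes

Yes


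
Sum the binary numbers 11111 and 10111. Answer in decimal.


11111 + 10111 = 110110 = 54

54


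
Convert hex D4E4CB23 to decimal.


D4E4CB23 hex = 3571764003 decimal

3571764003


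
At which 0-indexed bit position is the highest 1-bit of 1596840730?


0b1011111001011011101101100011010. Highest set bit at position 30

30


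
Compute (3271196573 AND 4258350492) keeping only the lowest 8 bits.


Step 1: 3271196573 & 4258350492 = 3234874780
Step 2: 3234874780 & 255 = 156

156


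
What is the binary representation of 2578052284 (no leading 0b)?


2578052284 = 10011001101010011111010010111100 in binary

10011001101010011111010010111100


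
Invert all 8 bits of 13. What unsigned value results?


13 ^ 255 = 242

242


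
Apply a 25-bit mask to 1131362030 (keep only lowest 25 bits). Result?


1131362030 & 33554431 = 24065774

24065774


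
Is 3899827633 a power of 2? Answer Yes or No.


0b11101000011100101010010110110001. Multiple bits set => No

No


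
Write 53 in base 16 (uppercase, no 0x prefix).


53 = 35 hex

35


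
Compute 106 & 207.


0b1101010 & 0b11001111 = 0b1001010 = 74

74


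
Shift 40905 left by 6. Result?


0b1001111111001001 << 6 = 0b1001111111001001000000 = 2617920

2617920


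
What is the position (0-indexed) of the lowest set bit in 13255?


0b11001111000111. Lowest set bit at position 0

0


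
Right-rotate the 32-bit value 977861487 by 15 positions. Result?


Rotate 0b111010010010001111101101101111 right by 15 (32-bit) = 0b11110110110111100111010010010001 = 4141773969

4141773969


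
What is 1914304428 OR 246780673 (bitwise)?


0b1110010000110011111011110101100 | 0b1110101101011001001100000001 = 0b1111110101111011111011110101101 = 2126378925

2126378925


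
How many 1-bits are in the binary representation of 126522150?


0b111100010101001001100100110 has 13 set bits

13


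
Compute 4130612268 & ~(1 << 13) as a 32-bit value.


4130612268 & ~(1 << 13) = 4130604076

4130604076


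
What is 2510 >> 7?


0b100111001110 >> 7 = 0b10011 = 19

19


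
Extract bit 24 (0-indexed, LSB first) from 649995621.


0b100110101111100010010101100101, position 24 = 0

0


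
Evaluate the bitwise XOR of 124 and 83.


0b1111100 ^ 0b1010011 = 0b101111 = 47

47


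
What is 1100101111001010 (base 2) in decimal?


1100101111001010 in decimal = 52170

52170


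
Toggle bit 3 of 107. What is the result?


107 ^ (1 << 3) = 107 ^ 8 = 99

99


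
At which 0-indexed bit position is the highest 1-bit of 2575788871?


0b10011001100001110110101101000111. Highest set bit at position 31

31


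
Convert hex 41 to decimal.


41 hex = 65 decimal

65


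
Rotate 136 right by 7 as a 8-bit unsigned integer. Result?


Rotate 0b10001000 right by 7 (8-bit) = 0b10001 = 17

17


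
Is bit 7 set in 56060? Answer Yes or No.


0b1101101011111100, bit 7 = 1. Yes

Yes


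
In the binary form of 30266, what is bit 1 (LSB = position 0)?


0b111011000111010, position 1 = 1

1


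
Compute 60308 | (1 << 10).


60308 | (1 << 10) = 60308 | 1024 = 61332

61332


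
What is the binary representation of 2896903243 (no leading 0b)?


2896903243 = 10101100101010110011110001001011 in binary

10101100101010110011110001001011


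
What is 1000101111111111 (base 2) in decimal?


1000101111111111 in decimal = 35839

35839


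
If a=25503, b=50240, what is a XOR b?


25503 ^ 50240 = 42975

42975


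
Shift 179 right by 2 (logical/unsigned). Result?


0b10110011 >> 2 = 0b101100 = 44

44


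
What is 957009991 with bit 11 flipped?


957009991 ^ (1 << 11) = 957009991 ^ 2048 = 957012039

957012039


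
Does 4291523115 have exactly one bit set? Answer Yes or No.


0b11111111110010110111001000101011. Multiple bits set => No

No


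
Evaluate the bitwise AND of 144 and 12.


0b10010000 & 0b1100 = 0b0 = 0

0


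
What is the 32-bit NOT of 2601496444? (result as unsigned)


~0b10011011000011111010111101111100 = 0b1100100111100000101000010000011 = 1693470851 (32-bit unsigned)

1693470851


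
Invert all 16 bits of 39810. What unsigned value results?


39810 ^ 65535 = 25725

25725


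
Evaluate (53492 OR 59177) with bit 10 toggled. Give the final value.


Step 1: 53492 | 59177 = 63485
Step 2: 63485 ^ (1 << 10) = 63485 ^ 1024 = 62461

62461


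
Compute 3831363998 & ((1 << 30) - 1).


3831363998 & 1073741823 = 610138526

610138526


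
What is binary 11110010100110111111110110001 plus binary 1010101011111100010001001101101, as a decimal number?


11110010100110111111110110001 + 1010101011111100010001001101101 = 1110011110100011010001000011110 = 1943118366

1943118366


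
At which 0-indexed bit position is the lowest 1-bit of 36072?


0b1000110011101000. Lowest set bit at position 3

3


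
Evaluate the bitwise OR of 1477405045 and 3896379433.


0b1011000000011110110100101110101 | 0b11101000001111100000100000101001 = 0b11111000001111110110100101111101 = 4164905341

4164905341


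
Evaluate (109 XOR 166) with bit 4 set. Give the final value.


Step 1: 109 ^ 166 = 203
Step 2: 203 | (1 << 4) = 203 | 16 = 219

219


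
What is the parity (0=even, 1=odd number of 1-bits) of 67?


0b1000011 has 3 ones => parity 1

1


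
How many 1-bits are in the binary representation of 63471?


0b1111011111101111 has 14 set bits

14


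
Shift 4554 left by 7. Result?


0b1000111001010 << 7 = 0b10001110010100000000 = 582912

582912


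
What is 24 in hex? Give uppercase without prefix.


24 = 18 hex

18


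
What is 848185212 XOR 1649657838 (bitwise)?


0b110010100011100100011101111100 ^ 0b1100010010100111100011111101110 = 0b1010000110111011000000010010010 = 1356693650

1356693650


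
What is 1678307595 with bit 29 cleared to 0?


1678307595 & ~(1 << 29) = 1141436683

1141436683


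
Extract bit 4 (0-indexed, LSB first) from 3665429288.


0b11011010011110100000001100101000, position 4 = 0

0


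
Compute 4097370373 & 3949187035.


0b11110100001110001110100100000101 & 0b11101011011000111100111111011011 = 0b11100000001000001100100100000001 = 3760244993

3760244993


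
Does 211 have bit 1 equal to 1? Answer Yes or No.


0b11010011, bit 1 = 1. Yes

Yes


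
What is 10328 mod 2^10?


10328 & 1023 = 88

88


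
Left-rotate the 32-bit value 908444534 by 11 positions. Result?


Rotate 0b110110001001011100001101110110 left by 11 (32-bit) = 0b101110000110111011000110110001 = 773566897

773566897


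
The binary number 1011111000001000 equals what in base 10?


1011111000001000 in decimal = 48648

48648


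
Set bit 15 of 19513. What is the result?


19513 | (1 << 15) = 19513 | 32768 = 52281

52281


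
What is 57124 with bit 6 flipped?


57124 ^ (1 << 6) = 57124 ^ 64 = 57188

57188


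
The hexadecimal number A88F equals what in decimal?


A88F hex = 43151 decimal

43151


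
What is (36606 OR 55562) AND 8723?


Step 1: 36606 | 55562 = 57342
Step 2: 57342 & 8723 = 530

530


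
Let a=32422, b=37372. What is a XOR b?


32422 ^ 37372 = 61274

61274


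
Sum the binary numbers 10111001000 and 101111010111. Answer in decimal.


10111001000 + 101111010111 = 1000110011111 = 4511

4511


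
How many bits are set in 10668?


0b10100110101100 has 7 set bits

7


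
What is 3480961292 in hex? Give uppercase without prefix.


3480961292 = CF7B410C hex

CF7B410C


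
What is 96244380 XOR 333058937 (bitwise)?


0b101101111001001001010011100 ^ 0b10011110110100001001101111001 = 0b10110011001101000000111100101 = 375816677

375816677


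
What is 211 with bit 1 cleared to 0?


211 & ~(1 << 1) = 209

209


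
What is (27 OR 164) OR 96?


Step 1: 27 | 164 = 191
Step 2: 191 | 96 = 255

255


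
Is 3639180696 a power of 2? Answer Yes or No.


0b11011000111010010111110110011000. Multiple bits set => No

No


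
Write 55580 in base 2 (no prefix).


55580 = 1101100100011100 in binary

1101100100011100


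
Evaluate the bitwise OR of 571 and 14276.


0b1000111011 | 0b11011111000100 = 0b11011111111111 = 14335

14335


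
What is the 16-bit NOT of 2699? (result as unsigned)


~0b101010001011 = 0b1111010101110100 = 62836 (16-bit unsigned)

62836


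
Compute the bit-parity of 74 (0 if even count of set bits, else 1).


0b1001010 has 3 ones => parity 1

1


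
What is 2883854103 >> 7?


0b10101011111001000001111100010111 >> 7 = 0b1010101111100100000111110 = 22530110

22530110


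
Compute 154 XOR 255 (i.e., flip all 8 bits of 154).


154 ^ 255 = 101

101


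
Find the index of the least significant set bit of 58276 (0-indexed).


0b1110001110100100. Lowest set bit at position 2

2


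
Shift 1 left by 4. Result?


0b1 << 4 = 0b10000 = 16

16


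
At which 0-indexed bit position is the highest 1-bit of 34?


0b100010. Highest set bit at position 5

5


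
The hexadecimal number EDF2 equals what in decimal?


EDF2 hex = 60914 decimal

60914


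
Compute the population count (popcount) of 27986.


0b110110101010010 has 8 set bits

8


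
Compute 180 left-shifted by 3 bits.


0b10110100 << 3 = 0b10110100000 = 1440

1440


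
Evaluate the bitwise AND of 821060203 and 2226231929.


0b110000111100000110001001101011 & 0b10000100101100011001101001111001 = 0b101100000000001001101001 = 11534953

11534953


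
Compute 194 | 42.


0b11000010 | 0b101010 = 0b11101010 = 234

234


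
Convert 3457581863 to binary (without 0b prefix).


3457581863 = 11001110000101101000001100100111 in binary

11001110000101101000001100100111


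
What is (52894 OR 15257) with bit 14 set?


Step 1: 52894 | 15257 = 65439
Step 2: 65439 | (1 << 14) = 65439 | 16384 = 65439

65439


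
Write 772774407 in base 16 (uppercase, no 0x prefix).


772774407 = 2E0F9A07 hex

2E0F9A07


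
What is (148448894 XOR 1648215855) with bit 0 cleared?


Step 1: 148448894 ^ 1648215855 = 1793384785
Step 2: 1793384785 & ~(1 << 0) = 1793384784

1793384784


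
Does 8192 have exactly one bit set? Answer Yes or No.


0b10000000000000. Only one bit set => Yes

Yes


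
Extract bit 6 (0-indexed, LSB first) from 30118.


0b111010110100110, position 6 = 0

0


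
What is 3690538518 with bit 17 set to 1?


3690538518 | (1 << 17) = 3690538518 | 131072 = 3690669590

3690669590


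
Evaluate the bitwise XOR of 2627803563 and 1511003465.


0b10011100101000010001100110101011 ^ 0b1011010000100000001010101001001 = 0b11000110101100010000110011100010 = 3333491938

3333491938


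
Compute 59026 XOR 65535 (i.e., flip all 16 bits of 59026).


59026 ^ 65535 = 6509

6509


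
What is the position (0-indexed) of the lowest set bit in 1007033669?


0b111100000001100001110101000101. Lowest set bit at position 0

0


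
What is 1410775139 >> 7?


0b1010100000101101011100001100011 >> 7 = 0b101010000010110101110000 = 11021680

11021680


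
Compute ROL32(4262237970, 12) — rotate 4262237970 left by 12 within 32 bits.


Rotate 0b11111110000011001001011100010010 left by 12 (32-bit) = 0b11001001011100010010111111100000 = 3379638240

3379638240


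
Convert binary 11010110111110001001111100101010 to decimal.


11010110111110001001111100101010 in decimal = 3606617898

3606617898


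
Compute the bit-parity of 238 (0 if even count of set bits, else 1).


0b11101110 has 6 ones => parity 0

0


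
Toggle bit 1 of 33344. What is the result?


33344 ^ (1 << 1) = 33344 ^ 2 = 33346

33346


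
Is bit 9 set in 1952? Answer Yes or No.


0b11110100000, bit 9 = 1. Yes

Yes


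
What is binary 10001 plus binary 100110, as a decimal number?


10001 + 100110 = 110111 = 55

55


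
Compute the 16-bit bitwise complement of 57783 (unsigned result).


~0b1110000110110111 = 0b1111001001000 = 7752 (16-bit unsigned)

7752


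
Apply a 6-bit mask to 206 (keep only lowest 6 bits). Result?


206 & 63 = 14

14


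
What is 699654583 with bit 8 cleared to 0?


699654583 & ~(1 << 8) = 699654327

699654327


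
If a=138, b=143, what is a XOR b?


138 ^ 143 = 5

5


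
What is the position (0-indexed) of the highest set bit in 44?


0b101100. Highest set bit at position 5

5


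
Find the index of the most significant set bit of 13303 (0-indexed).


0b11001111110111. Highest set bit at position 13

13


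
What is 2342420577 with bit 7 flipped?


2342420577 ^ (1 << 7) = 2342420577 ^ 128 = 2342420705

2342420705


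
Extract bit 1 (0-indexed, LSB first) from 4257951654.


0b11111101110010110010111110100110, position 1 = 1

1


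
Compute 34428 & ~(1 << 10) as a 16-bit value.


34428 & ~(1 << 10) = 33404

33404


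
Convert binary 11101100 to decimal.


11101100 in decimal = 236

236


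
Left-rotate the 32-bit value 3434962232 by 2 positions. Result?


Rotate 0b11001100101111010101110100111000 left by 2 (32-bit) = 0b110010111101010111010011100011 = 854947043

854947043


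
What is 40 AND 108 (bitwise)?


0b101000 & 0b1101100 = 0b101000 = 40

40


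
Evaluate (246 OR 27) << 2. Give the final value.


Step 1: 246 | 27 = 255
Step 2: 255 << 2 = 1020

1020


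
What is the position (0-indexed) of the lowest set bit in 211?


0b11010011. Lowest set bit at position 0

0


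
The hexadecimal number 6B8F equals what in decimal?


6B8F hex = 27535 decimal

27535


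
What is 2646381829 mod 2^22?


2646381829 & 4194303 = 3970309

3970309


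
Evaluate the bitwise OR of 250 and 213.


0b11111010 | 0b11010101 = 0b11111111 = 255

255


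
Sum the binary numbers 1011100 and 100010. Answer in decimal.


1011100 + 100010 = 1111110 = 126

126


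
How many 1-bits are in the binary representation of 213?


0b11010101 has 5 set bits

5


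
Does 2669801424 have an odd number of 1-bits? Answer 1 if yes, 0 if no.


0b10011111001000011110111111010000 has 18 ones => parity 0

0


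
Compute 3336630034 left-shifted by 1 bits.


0b11000110111000001110111100010010 << 1 = 0b110001101110000011101111000100100 = 6673260068

6673260068


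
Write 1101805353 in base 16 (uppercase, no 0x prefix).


1101805353 = 41AC3729 hex

41AC3729


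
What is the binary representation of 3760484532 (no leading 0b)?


3760484532 = 11100000001001000111000010110100 in binary

11100000001001000111000010110100


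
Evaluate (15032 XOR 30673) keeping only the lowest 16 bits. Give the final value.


Step 1: 15032 ^ 30673 = 19817
Step 2: 19817 & 65535 = 19817

19817


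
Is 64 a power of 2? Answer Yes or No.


0b1000000. Only one bit set => Yes

Yes


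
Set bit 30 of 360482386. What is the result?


360482386 | (1 << 30) = 360482386 | 1073741824 = 1434224210

1434224210


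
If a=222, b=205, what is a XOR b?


222 ^ 205 = 19

19


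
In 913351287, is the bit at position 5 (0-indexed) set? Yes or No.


0b110110011100001010001001110111, bit 5 = 1. Yes

Yes


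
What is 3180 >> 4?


0b110001101100 >> 4 = 0b11000110 = 198

198


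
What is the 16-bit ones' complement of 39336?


39336 ^ 65535 = 26199

26199


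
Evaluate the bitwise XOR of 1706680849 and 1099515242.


0b1100101101110011110001000010001 ^ 0b1000001100010010100010101101010 = 0b100100001100001010011101111011 = 607168379

607168379


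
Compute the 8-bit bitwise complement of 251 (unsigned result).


~0b11111011 = 0b100 = 4 (8-bit unsigned)

4


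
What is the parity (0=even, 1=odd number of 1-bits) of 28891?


0b111000011011011 has 9 ones => parity 1

1


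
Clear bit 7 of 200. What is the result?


200 & ~(1 << 7) = 72

72


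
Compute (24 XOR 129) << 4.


Step 1: 24 ^ 129 = 153
Step 2: 153 << 4 = 2448

2448


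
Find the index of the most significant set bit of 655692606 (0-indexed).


0b100111000101010001001100111110. Highest set bit at position 29

29


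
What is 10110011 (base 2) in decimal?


10110011 in decimal = 179

179


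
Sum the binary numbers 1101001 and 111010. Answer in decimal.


1101001 + 111010 = 10100011 = 163

163


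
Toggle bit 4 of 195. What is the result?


195 ^ (1 << 4) = 195 ^ 16 = 211

211


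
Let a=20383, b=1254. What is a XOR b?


20383 ^ 1254 = 19321

19321


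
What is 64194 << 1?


0b1111101011000010 << 1 = 0b11111010110000100 = 128388

128388


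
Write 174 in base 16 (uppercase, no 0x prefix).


174 = AE hex

AE


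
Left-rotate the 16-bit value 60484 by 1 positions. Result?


Rotate 0b1110110001000100 left by 1 (16-bit) = 0b1101100010001001 = 55433

55433


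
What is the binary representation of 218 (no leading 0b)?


218 = 11011010 in binary

11011010


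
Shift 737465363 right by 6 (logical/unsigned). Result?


0b101011111101001101010000010011 >> 6 = 0b101011111101001101010000 = 11522896

11522896


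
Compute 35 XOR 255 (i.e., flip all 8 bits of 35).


35 ^ 255 = 220

220


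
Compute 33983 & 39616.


0b1000010010111111 & 0b1001101011000000 = 0b1000000010000000 = 32896

32896


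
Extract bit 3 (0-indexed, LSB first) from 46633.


0b1011011000101001, position 3 = 1

1


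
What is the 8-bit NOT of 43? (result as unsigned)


~0b101011 = 0b11010100 = 212 (8-bit unsigned)

212


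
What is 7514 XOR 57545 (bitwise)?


0b1110101011010 ^ 0b1110000011001001 = 0b1111110110010011 = 64915

64915


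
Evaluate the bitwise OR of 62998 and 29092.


0b1111011000010110 | 0b111000110100100 = 0b1111011110110110 = 63414

63414


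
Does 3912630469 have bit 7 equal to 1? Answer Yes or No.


0b11101001001101100000000011000101, bit 7 = 1. Yes

Yes


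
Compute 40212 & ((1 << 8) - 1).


40212 & 255 = 20

20


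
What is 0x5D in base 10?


5D hex = 93 decimal

93


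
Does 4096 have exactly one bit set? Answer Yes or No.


0b1000000000000. Only one bit set => Yes

Yes


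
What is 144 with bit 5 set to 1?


144 | (1 << 5) = 144 | 32 = 176

176


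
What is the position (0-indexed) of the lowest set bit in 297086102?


0b10001101101010010110010010110. Lowest set bit at position 1

1


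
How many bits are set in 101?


0b1100101 has 4 set bits

4


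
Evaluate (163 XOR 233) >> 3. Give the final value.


Step 1: 163 ^ 233 = 74
Step 2: 74 >> 3 = 9

9


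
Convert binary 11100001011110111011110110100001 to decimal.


11100001011110111011110110100001 in decimal = 3782983073

3782983073


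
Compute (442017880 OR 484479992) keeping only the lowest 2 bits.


Step 1: 442017880 | 484479992 = 519617528
Step 2: 519617528 & 3 = 0

0


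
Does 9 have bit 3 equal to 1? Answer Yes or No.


0b1001, bit 3 = 1. Yes

Yes


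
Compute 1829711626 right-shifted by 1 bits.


0b1101101000011110010111100001010 >> 1 = 0b110110100001111001011110000101 = 914855813

914855813


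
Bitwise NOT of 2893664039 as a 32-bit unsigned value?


~0b10101100011110011100111100100111 = 0b1010011100001100011000011011000 = 1401303256 (32-bit unsigned)

1401303256


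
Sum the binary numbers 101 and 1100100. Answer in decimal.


101 + 1100100 = 1101001 = 105

105


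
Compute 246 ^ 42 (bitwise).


0b11110110 ^ 0b101010 = 0b11011100 = 220

220


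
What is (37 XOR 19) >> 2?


Step 1: 37 ^ 19 = 54
Step 2: 54 >> 2 = 13

13


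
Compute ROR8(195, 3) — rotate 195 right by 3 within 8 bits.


Rotate 0b11000011 right by 3 (8-bit) = 0b1111000 = 120

120


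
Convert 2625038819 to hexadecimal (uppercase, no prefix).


2625038819 = 9C76E9E3 hex

9C76E9E3


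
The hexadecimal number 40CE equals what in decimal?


40CE hex = 16590 decimal

16590


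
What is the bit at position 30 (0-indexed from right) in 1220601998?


0b1001000110000001110100010001110, position 30 = 1

1


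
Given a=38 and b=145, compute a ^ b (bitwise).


38 ^ 145 = 183

183


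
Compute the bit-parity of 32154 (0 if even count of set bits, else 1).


0b111110110011010 has 10 ones => parity 0

0


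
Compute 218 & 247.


0b11011010 & 0b11110111 = 0b11010010 = 210

210


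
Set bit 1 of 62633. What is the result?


62633 | (1 << 1) = 62633 | 2 = 62635

62635


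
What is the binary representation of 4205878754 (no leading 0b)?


4205878754 = 11111010101100001001110111100010 in binary

11111010101100001001110111100010


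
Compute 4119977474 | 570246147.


0b11110101100100011101111000000010 | 0b100001111111010100010000000011 = 0b11110101111111011101111000000011 = 4127055363

4127055363


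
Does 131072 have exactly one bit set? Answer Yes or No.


0b100000000000000000. Only one bit set => Yes

Yes


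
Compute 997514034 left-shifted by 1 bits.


0b111011011101001101101100110010 << 1 = 0b1110110111010011011011001100100 = 1995028068

1995028068


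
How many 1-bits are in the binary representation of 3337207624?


0b11000110111010011011111101001000 has 18 set bits

18


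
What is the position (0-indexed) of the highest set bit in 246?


0b11110110. Highest set bit at position 7

7


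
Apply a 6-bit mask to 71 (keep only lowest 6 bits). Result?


71 & 63 = 7

7


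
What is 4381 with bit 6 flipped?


4381 ^ (1 << 6) = 4381 ^ 64 = 4445

4445


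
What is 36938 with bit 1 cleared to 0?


36938 & ~(1 << 1) = 36936

36936


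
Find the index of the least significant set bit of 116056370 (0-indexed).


0b110111010101110000100110010. Lowest set bit at position 1

1


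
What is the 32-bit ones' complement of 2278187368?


2278187368 ^ 4294967295 = 2016779927

2016779927


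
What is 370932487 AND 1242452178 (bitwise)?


0b10110000110111111101100000111 & 0b1001010000011100101000011010010 = 0b10000010100101000000000010 = 34230274

34230274


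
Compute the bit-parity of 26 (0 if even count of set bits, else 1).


0b11010 has 3 ones => parity 1

1


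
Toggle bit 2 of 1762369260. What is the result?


1762369260 ^ (1 << 2) = 1762369260 ^ 4 = 1762369256

1762369256


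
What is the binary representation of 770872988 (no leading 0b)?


770872988 = 101101111100101001011010011100 in binary

101101111100101001011010011100


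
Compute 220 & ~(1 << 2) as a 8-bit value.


220 & ~(1 << 2) = 216

216


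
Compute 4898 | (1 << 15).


4898 | (1 << 15) = 4898 | 32768 = 37666

37666


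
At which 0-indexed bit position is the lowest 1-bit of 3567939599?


0b11010100101010100111000000001111. Lowest set bit at position 0

0


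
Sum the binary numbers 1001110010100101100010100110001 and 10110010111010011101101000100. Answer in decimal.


1001110010100101100010100110001 + 10110010111010011101101000100 = 1100100101100000000000001110101 = 1689256053

1689256053


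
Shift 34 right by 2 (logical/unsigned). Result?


0b100010 >> 2 = 0b1000 = 8

8


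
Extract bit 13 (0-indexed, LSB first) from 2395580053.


0b10001110110010011010011010010101, position 13 = 1

1


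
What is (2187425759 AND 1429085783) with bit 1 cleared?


Step 1: 2187425759 & 1429085783 = 2102871
Step 2: 2102871 & ~(1 << 1) = 2102869

2102869


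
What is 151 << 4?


0b10010111 << 4 = 0b100101110000 = 2416

2416


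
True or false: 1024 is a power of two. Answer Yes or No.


0b10000000000. Only one bit set => Yes

Yes


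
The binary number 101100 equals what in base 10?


101100 in decimal = 44

44


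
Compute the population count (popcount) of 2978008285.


0b10110001100000001100110011011101 has 15 set bits

15


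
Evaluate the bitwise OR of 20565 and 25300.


0b101000001010101 | 0b110001011010100 = 0b111001011010101 = 29397

29397


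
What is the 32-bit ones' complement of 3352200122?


3352200122 ^ 4294967295 = 942767173

942767173


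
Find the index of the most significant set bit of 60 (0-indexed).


0b111100. Highest set bit at position 5

5


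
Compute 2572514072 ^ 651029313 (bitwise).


0b10011001010101010111001100011000 ^ 0b100110110011011110101101000001 = 0b10111111100110001001100001011001 = 3214448729

3214448729


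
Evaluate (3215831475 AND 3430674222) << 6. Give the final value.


Step 1: 3215831475 & 3430674222 = 2351538466
Step 2: 2351538466 << 6 = 150498461824

150498461824


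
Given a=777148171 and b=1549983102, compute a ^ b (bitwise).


777148171 ^ 1549983102 = 1915783797

1915783797


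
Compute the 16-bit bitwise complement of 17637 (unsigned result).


~0b100010011100101 = 0b1011101100011010 = 47898 (16-bit unsigned)

47898


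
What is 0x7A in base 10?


7A hex = 122 decimal

122


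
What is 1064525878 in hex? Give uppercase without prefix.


1064525878 = 3F736036 hex

3F736036


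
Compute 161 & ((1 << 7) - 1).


161 & 127 = 33

33


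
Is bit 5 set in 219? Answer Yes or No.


0b11011011, bit 5 = 0. No

No


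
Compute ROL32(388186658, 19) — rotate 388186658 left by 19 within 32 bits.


Rotate 0b10111001000110100001000100010 left by 19 (32-bit) = 0b10001000100001011100100011010 = 286308634

286308634


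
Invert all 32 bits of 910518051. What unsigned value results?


910518051 ^ 4294967295 = 3384449244

3384449244


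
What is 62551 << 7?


0b1111010001010111 << 7 = 0b11110100010101110000000 = 8006528

8006528


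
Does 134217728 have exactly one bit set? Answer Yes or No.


0b1000000000000000000000000000. Only one bit set => Yes

Yes


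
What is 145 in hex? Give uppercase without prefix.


145 = 91 hex

91


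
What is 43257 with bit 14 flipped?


43257 ^ (1 << 14) = 43257 ^ 16384 = 59641

59641


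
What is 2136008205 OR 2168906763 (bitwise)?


0b1111111010100001110011000001101 | 0b10000001010001101110010000001011 = 0b11111111010101101110011000001111 = 4283885071

4283885071


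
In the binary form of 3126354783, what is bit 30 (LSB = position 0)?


0b10111010010110000110001101011111, position 30 = 0

0


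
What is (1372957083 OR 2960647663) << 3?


Step 1: 1372957083 | 2960647663 = 4059557375
Step 2: 4059557375 << 3 = 32476459000

32476459000


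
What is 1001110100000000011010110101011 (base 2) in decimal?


1001110100000000011010110101011 in decimal = 1317025195

1317025195


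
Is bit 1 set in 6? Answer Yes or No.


0b110, bit 1 = 1. Yes

Yes


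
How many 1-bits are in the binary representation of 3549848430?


0b11010011100101100110001101101110 has 18 set bits

18


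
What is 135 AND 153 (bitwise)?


0b10000111 & 0b10011001 = 0b10000001 = 129

129


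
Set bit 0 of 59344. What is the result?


59344 | (1 << 0) = 59344 | 1 = 59345

59345


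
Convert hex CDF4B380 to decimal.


CDF4B380 hex = 3455366016 decimal

3455366016


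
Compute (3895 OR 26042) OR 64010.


Step 1: 3895 | 26042 = 28607
Step 2: 28607 | 64010 = 65471

65471


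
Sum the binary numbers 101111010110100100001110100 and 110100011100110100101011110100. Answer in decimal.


101111010110100100001110100 + 110100011100110100101011110100 = 111010010111101001001101101000 = 979276648

979276648


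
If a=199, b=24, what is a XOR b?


199 ^ 24 = 223

223


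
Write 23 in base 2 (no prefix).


23 = 10111 in binary

10111


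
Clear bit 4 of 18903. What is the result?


18903 & ~(1 << 4) = 18887

18887


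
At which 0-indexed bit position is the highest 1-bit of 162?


0b10100010. Highest set bit at position 7

7


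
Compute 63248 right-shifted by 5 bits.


0b1111011100010000 >> 5 = 0b11110111000 = 1976

1976


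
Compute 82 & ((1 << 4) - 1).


82 & 15 = 2

2


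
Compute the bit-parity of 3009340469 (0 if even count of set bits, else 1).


0b10110011010111101110010000110101 has 18 ones => parity 0

0


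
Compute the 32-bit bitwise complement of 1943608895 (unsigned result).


~0b1110011110110010001111000111111 = 0b10001100001001101110000111000000 = 2351358400 (32-bit unsigned)

2351358400


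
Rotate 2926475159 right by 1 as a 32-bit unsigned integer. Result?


Rotate 0b10101110011011100111011110010111 right by 1 (32-bit) = 0b11010111001101110011101111001011 = 3610721227

3610721227


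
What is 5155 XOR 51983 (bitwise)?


0b1010000100011 ^ 0b1100101100001111 = 0b1101111100101100 = 57132

57132


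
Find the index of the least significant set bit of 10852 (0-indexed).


0b10101001100100. Lowest set bit at position 2

2


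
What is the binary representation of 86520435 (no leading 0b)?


86520435 = 101001010000011001001110011 in binary

101001010000011001001110011


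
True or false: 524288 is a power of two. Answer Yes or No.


0b10000000000000000000. Only one bit set => Yes

Yes


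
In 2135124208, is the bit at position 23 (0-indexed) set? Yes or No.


0b1111111010000110110100011110000, bit 23 = 0. No

No


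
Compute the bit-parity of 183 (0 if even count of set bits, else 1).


0b10110111 has 6 ones => parity 0

0


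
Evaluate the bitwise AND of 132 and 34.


0b10000100 & 0b100010 = 0b0 = 0

0


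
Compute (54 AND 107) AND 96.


Step 1: 54 & 107 = 34
Step 2: 34 & 96 = 32

32


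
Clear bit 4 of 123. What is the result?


123 & ~(1 << 4) = 107

107


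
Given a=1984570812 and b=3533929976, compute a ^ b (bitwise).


1984570812 ^ 3533929976 = 2766755908

2766755908


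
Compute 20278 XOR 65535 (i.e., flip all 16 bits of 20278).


20278 ^ 65535 = 45257

45257


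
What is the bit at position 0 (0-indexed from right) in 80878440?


0b100110100100001101101101000, position 0 = 0

0


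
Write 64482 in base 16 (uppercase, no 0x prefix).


64482 = FBE2 hex

FBE2


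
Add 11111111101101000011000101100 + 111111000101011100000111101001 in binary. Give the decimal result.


11111111101101000011000101100 + 111111000101011100000111101001 = 1011111000011000100100000010101 = 1594640405

1594640405


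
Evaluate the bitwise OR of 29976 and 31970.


0b111010100011000 | 0b111110011100010 = 0b111110111111010 = 32250

32250


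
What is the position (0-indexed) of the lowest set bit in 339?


0b101010011. Lowest set bit at position 0

0


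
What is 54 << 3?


0b110110 << 3 = 0b110110000 = 432

432


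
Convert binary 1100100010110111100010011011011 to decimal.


1100100010110111100010011011011 in decimal = 1683735771

1683735771


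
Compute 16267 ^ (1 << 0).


16267 ^ (1 << 0) = 16267 ^ 1 = 16266

16266


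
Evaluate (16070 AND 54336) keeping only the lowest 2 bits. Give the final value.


Step 1: 16070 & 54336 = 5184
Step 2: 5184 & 3 = 0

0


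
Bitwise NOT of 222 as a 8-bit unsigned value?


~0b11011110 = 0b100001 = 33 (8-bit unsigned)

33


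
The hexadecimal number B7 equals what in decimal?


B7 hex = 183 decimal

183


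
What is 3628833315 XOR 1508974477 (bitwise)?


0b11011000010010111001101000100011 ^ 0b1011001111100010001111110001101 = 0b10000001101110101000010110101110 = 2176484782

2176484782


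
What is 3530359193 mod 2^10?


3530359193 & 1023 = 409

409


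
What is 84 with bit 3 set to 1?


84 | (1 << 3) = 84 | 8 = 92

92


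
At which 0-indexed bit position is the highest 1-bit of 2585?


0b101000011001. Highest set bit at position 11

11


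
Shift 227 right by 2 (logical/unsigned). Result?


0b11100011 >> 2 = 0b111000 = 56

56


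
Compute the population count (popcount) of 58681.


0b1110010100111001 has 9 set bits

9


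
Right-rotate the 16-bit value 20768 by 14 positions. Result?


Rotate 0b101000100100000 right by 14 (16-bit) = 0b100010010000001 = 17537

17537


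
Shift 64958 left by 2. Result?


0b1111110110111110 << 2 = 0b111111011011111000 = 259832

259832


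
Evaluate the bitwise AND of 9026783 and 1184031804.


0b100010011011110011011111 & 0b1000110100100101110010000111100 = 0b100000001010010000011100 = 8430620

8430620


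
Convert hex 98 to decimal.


98 hex = 152 decimal

152


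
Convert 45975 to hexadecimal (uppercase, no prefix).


45975 = B397 hex

B397


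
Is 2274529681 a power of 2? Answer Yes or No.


0b10000111100100101001000110010001. Multiple bits set => No

No


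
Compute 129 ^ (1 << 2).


129 ^ (1 << 2) = 129 ^ 4 = 133

133


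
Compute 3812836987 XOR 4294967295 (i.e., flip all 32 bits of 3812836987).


3812836987 ^ 4294967295 = 482130308

482130308


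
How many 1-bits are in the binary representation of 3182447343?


0b10111101101100000100101011101111 has 19 set bits

19


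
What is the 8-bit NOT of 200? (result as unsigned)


~0b11001000 = 0b110111 = 55 (8-bit unsigned)

55


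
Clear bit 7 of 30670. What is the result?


30670 & ~(1 << 7) = 30542

30542


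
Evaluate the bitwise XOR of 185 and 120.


0b10111001 ^ 0b1111000 = 0b11000001 = 193

193


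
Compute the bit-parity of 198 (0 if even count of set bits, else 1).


0b11000110 has 4 ones => parity 0

0


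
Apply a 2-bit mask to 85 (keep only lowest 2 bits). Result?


85 & 3 = 1

1


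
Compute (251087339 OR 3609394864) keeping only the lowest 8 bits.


Step 1: 251087339 | 3609394864 = 3757572091
Step 2: 3757572091 & 255 = 251

251


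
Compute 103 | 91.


0b1100111 | 0b1011011 = 0b1111111 = 127

127


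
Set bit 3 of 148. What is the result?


148 | (1 << 3) = 148 | 8 = 156

156


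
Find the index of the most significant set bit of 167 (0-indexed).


0b10100111. Highest set bit at position 7

7


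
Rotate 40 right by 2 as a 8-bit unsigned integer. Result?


Rotate 0b101000 right by 2 (8-bit) = 0b1010 = 10

10


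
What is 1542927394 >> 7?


0b1011011111101110011010000100010 >> 7 = 0b101101111110111001101000 = 12054120

12054120


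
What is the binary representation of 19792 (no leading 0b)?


19792 = 100110101010000 in binary

100110101010000


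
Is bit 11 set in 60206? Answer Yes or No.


0b1110101100101110, bit 11 = 1. Yes

Yes


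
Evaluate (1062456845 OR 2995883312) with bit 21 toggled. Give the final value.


Step 1: 1062456845 | 2995883312 = 3218329405
Step 2: 3218329405 ^ (1 << 21) = 3218329405 ^ 2097152 = 3220426557

3220426557


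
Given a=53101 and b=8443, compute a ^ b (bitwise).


53101 ^ 8443 = 61334

61334


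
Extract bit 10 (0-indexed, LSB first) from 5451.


0b1010101001011, position 10 = 1

1


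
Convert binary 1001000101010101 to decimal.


1001000101010101 in decimal = 37205

37205


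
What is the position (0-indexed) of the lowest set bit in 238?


0b11101110. Lowest set bit at position 1

1


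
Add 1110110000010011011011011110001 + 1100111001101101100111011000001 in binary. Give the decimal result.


1110110000010011011011011110001 + 1100111001101101100111011000001 = 11011101010000001000010110110010 = 3711993266

3711993266


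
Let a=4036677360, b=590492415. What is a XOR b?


4036677360 ^ 590492415 = 3551067151

3551067151


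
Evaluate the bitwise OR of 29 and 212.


0b11101 | 0b11010100 = 0b11011101 = 221

221


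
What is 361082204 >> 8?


0b10101100001011010110101011100 >> 8 = 0b101011000010110101101 = 1410477

1410477


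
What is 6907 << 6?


0b1101011111011 << 6 = 0b1101011111011000000 = 442048

442048


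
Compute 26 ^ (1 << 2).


26 ^ (1 << 2) = 26 ^ 4 = 30

30


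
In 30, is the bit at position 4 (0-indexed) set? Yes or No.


0b11110, bit 4 = 1. Yes

Yes


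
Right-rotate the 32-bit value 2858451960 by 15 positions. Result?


Rotate 0b10101010011000001000001111111000 right by 15 (32-bit) = 0b111111100010101010011000001 = 133256385

133256385


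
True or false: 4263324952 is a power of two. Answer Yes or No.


0b11111110000111010010110100011000. Multiple bits set => No

No


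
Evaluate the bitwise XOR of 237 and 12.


0b11101101 ^ 0b1100 = 0b11100001 = 225

225


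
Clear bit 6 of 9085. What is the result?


9085 & ~(1 << 6) = 9021

9021


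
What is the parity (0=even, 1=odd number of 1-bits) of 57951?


0b1110001001011111 has 10 ones => parity 0

0


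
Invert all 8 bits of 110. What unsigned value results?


110 ^ 255 = 145

145


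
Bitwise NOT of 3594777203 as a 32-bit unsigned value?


~0b11010110010000111111001001110011 = 0b101001101111000000110110001100 = 700190092 (32-bit unsigned)

700190092
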